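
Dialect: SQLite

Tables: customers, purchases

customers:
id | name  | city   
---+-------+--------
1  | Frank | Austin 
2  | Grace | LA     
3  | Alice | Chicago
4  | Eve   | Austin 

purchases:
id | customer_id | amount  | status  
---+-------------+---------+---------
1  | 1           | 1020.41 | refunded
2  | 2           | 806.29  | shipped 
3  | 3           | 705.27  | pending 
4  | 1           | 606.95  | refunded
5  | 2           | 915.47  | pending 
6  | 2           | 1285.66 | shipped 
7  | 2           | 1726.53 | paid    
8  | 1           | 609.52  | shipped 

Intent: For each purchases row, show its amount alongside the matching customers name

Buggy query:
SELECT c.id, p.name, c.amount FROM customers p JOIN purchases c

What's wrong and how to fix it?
Bug: Missing join condition: each purchases row is matched to all customers rows instead of just its own

Fix: Specify the join condition linking the foreign key to the parent id

Corrected query:
SELECT c.id, p.name, c.amount FROM customers p JOIN purchases c ON c.customer_id = p.id

Result:
id | name  | amount 
---+-------+--------
1  | Frank | 1020.41
2  | Grace | 806.29 
3  | Alice | 705.27 
4  | Frank | 606.95 
5  | Grace | 915.47 
6  | Grace | 1285.66
7  | Grace | 1726.53
8  | Frank | 609.52 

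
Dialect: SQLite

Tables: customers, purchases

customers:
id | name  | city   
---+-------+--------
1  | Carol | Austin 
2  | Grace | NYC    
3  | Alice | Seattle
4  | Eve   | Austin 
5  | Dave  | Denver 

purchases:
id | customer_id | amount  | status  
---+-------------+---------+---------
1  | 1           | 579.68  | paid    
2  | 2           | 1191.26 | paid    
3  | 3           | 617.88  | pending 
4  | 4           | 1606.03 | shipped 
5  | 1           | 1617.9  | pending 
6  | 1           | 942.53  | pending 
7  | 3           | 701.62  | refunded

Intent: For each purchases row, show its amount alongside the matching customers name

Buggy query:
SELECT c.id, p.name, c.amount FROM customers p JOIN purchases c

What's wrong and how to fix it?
Bug: JOIN with no ON clause produces a cartesian product; every purchases row pairs with every customers row

Fix: Add ON c.customer_id = p.id to the JOIN

Corrected query:
SELECT c.id, p.name, c.amount FROM customers p JOIN purchases c ON c.customer_id = p.id

Result:
id | name  | amount 
---+-------+--------
1  | Carol | 579.68 
2  | Grace | 1191.26
3  | Alice | 617.88 
4  | Eve   | 1606.03
5  | Carol | 1617.9 
6  | Carol | 942.53 
7  | Alice | 701.62 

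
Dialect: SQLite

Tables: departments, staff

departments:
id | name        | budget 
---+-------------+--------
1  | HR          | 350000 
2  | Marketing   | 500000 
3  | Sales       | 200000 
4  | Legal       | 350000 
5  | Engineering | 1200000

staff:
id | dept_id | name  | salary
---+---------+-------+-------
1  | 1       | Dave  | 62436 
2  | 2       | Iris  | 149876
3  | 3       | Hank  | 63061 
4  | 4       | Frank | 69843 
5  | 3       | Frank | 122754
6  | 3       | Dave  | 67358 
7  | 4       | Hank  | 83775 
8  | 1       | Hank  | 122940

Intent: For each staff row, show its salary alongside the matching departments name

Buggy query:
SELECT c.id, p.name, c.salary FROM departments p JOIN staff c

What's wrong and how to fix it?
Bug: JOIN with no ON clause produces a cartesian product; every staff row pairs with every departments row

Fix: Add ON c.dept_id = p.id to the JOIN

Corrected query:
SELECT c.id, p.name, c.salary FROM departments p JOIN staff c ON c.dept_id = p.id

Result:
id | name      | salary
---+-----------+-------
1  | HR        | 62436 
2  | Marketing | 149876
3  | Sales     | 63061 
4  | Legal     | 69843 
5  | Sales     | 122754
6  | Sales     | 67358 
7  | Legal     | 83775 
8  | HR        | 122940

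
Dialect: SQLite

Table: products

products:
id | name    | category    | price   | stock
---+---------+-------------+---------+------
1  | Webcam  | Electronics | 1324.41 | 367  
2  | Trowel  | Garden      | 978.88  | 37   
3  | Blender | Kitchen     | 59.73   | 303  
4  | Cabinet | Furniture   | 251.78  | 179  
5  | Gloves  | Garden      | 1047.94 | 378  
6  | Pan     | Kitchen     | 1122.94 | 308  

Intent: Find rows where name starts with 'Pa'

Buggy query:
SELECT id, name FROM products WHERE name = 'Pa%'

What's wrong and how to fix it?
Bug: '=' compares the literal string including the % character; pattern matching needs LIKE

Fix: Replace '=' with LIKE so 'Pa%' is treated as a pattern

Corrected query:
SELECT id, name FROM products WHERE name LIKE 'Pa%'

Result:
id | name
---+-----
6  | Pan 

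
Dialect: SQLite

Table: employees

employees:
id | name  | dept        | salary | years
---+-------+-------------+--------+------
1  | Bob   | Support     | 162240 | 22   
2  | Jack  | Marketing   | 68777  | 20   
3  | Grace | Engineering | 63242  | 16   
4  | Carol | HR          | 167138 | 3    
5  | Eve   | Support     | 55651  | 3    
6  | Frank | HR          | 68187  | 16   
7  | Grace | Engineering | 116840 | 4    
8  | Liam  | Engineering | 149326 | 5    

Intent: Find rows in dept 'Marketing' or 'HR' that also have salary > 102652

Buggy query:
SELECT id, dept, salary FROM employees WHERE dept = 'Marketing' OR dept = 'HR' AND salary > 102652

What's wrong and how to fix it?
Bug: AND binds tighter than OR, so this parses as dept = 'Marketing' OR (dept = 'HR' AND salary > 102652)

Fix: Add parentheses around the OR so the AND applies to both alternatives

Corrected query:
SELECT id, dept, salary FROM employees WHERE (dept = 'Marketing' OR dept = 'HR') AND salary > 102652

Result:
id | dept | salary
---+------+-------
4  | HR   | 167138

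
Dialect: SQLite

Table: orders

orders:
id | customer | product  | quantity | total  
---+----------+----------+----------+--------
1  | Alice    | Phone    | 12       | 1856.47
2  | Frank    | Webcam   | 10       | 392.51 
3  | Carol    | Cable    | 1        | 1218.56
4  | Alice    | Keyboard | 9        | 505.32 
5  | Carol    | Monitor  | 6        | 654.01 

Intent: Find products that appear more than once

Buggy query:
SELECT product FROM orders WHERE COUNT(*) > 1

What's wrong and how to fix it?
Bug: WHERE can't reference COUNT(*); aggregates are computed after WHERE

Fix: GROUP BY product, then filter groups with HAVING COUNT(*) > 1

Corrected query:
SELECT product FROM orders GROUP BY product HAVING COUNT(*) > 1

Result:
(no rows)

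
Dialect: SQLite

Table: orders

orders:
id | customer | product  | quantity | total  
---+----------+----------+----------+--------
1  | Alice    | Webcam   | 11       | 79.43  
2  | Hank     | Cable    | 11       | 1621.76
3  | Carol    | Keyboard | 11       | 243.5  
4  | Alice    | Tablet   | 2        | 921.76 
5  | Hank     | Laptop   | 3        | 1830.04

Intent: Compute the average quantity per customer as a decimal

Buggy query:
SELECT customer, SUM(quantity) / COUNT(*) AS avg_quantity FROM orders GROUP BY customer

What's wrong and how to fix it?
Bug: Both operands are integers, so '/' performs integer division and truncates

Fix: Cast one side to REAL so the division keeps the fractional part

Corrected query:
SELECT customer, SUM(quantity) * 1.0 / COUNT(*) AS avg_quantity FROM orders GROUP BY customer

Result:
customer | avg_quantity
---------+-------------
Alice    | 6.5         
Carol    | 11          
Hank     | 7           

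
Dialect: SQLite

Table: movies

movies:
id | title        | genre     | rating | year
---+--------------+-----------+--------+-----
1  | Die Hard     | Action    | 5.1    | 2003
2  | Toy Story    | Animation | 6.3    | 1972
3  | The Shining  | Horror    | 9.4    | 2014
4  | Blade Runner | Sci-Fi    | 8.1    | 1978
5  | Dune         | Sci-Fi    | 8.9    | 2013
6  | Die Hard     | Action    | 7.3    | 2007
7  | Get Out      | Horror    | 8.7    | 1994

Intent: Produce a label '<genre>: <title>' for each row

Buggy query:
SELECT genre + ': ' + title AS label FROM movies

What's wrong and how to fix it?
Bug: SQLite uses || for string concatenation; + coerces text to numbers (yielding 0)

Fix: Replace + with || to concatenate text

Corrected query:
SELECT genre || ': ' || title AS label FROM movies

Result:
label               
--------------------
Action: Die Hard    
Animation: Toy Story
Horror: The Shining 
Sci-Fi: Blade Runner
Sci-Fi: Dune        
Action: Die Hard    
Horror: Get Out     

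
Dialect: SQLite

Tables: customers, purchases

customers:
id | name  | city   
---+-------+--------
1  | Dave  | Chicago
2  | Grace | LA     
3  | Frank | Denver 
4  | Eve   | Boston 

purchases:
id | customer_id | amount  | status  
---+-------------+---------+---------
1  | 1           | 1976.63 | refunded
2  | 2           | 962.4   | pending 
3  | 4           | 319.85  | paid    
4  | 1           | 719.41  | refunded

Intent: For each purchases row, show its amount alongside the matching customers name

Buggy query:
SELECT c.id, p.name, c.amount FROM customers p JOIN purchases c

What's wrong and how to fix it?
Bug: Missing join condition: each purchases row is matched to all customers rows instead of just its own

Fix: Add ON c.customer_id = p.id to the JOIN

Corrected query:
SELECT c.id, p.name, c.amount FROM customers p JOIN purchases c ON c.customer_id = p.id

Result:
id | name  | amount 
---+-------+--------
1  | Dave  | 1976.63
2  | Grace | 962.4  
3  | Eve   | 319.85 
4  | Dave  | 719.41 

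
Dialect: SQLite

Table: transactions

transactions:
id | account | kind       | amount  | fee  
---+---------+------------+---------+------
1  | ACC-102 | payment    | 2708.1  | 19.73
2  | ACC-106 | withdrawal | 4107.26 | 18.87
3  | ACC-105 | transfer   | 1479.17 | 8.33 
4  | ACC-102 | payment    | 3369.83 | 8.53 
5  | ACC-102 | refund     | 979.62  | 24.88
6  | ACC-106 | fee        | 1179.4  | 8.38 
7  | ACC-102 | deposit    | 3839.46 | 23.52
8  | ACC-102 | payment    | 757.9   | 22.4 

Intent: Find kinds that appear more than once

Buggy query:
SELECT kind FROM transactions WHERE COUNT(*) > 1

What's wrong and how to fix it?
Bug: COUNT(*) is an aggregate and cannot be used in WHERE

Fix: Group first, then use HAVING for the count condition

Corrected query:
SELECT kind FROM transactions GROUP BY kind HAVING COUNT(*) > 1

Result:
kind   
-------
payment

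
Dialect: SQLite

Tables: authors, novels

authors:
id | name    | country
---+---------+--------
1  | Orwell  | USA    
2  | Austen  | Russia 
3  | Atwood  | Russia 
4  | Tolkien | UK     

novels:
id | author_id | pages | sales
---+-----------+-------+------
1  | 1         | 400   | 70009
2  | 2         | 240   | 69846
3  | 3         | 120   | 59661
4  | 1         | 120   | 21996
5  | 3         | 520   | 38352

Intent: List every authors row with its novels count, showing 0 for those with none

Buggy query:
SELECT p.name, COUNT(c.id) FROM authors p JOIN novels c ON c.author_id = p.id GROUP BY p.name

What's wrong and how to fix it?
Bug: An inner join excludes parents with zero children

Fix: Switch to LEFT JOIN to retain unmatched parent rows

Corrected query:
SELECT p.name, COUNT(c.id) FROM authors p LEFT JOIN novels c ON c.author_id = p.id GROUP BY p.name

Result:
name    | COUNT(c.id)
--------+------------
Atwood  | 2          
Austen  | 1          
Orwell  | 2          
Tolkien | 0          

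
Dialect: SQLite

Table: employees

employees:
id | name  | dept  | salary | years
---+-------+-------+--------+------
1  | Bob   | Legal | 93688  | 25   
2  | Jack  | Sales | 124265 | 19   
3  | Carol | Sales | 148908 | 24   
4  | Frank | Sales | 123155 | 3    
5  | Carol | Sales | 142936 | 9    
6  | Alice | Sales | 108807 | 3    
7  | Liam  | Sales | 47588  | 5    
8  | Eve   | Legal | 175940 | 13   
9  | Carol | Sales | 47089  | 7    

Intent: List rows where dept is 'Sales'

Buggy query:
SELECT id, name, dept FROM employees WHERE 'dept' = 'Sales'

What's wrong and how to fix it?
Bug: 'dept' in single quotes is a string literal, not the column; the comparison is literal-vs-literal and never true

Fix: Remove the quotes around the column name (or use double quotes for an identifier)

Corrected query:
SELECT id, name, dept FROM employees WHERE dept = 'Sales'

Result:
id | name  | dept 
---+-------+------
2  | Jack  | Sales
3  | Carol | Sales
4  | Frank | Sales
5  | Carol | Sales
6  | Alice | Sales
7  | Liam  | Sales
9  | Carol | Sales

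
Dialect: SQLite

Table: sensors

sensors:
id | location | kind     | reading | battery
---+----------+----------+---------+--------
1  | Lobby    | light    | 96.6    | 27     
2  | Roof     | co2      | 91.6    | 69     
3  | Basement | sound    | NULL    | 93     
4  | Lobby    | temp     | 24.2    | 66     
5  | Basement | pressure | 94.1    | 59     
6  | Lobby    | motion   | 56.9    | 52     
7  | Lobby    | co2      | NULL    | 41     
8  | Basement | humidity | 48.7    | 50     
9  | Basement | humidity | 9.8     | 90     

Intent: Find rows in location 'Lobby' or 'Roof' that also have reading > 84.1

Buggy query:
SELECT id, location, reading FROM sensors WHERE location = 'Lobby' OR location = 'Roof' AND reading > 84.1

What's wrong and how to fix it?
Bug: Without parentheses, AND is evaluated before OR, so the reading filter only applies to the 'Roof' branch

Fix: Add parentheses around the OR so the AND applies to both alternatives

Corrected query:
SELECT id, location, reading FROM sensors WHERE (location = 'Lobby' OR location = 'Roof') AND reading > 84.1

Result:
id | location | reading
---+----------+--------
1  | Lobby    | 96.6   
2  | Roof     | 91.6   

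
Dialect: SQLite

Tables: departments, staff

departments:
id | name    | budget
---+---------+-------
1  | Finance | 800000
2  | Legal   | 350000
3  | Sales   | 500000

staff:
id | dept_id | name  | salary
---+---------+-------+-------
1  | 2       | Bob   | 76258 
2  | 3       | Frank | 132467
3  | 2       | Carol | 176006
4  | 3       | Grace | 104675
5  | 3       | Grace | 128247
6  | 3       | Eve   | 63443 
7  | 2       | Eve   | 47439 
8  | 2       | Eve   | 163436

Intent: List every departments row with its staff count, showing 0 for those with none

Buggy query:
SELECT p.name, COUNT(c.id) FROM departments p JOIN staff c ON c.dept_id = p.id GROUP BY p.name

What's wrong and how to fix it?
Bug: INNER JOIN drops departments rows that have no matching staff rows

Fix: Switch to LEFT JOIN to retain unmatched parent rows

Corrected query:
SELECT p.name, COUNT(c.id) FROM departments p LEFT JOIN staff c ON c.dept_id = p.id GROUP BY p.name

Result:
name    | COUNT(c.id)
--------+------------
Finance | 0          
Legal   | 4          
Sales   | 4          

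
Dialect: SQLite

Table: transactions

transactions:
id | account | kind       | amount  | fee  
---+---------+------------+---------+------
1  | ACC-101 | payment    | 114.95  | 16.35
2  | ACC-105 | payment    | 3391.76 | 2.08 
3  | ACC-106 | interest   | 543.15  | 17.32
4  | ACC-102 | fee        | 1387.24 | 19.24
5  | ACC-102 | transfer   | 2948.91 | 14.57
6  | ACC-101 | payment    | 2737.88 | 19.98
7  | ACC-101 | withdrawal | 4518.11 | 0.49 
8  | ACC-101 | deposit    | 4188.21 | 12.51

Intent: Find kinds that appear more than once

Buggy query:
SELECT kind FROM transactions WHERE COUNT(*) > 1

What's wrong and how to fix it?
Bug: COUNT(*) is an aggregate and cannot be used in WHERE

Fix: Group first, then use HAVING for the count condition

Corrected query:
SELECT kind FROM transactions GROUP BY kind HAVING COUNT(*) > 1

Result:
kind   
-------
payment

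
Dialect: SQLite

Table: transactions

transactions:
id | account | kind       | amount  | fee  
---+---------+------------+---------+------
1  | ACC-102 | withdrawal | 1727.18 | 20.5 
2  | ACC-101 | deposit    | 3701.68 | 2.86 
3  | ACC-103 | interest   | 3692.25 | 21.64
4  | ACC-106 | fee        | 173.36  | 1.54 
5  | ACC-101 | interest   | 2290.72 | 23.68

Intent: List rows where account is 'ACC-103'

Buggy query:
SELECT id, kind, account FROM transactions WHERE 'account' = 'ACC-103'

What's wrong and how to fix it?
Bug: 'account' in single quotes is a string literal, not the column; the comparison is literal-vs-literal and never true

Fix: Remove the quotes around the column name (or use double quotes for an identifier)

Corrected query:
SELECT id, kind, account FROM transactions WHERE account = 'ACC-103'

Result:
id | kind     | account
---+----------+--------
3  | interest | ACC-103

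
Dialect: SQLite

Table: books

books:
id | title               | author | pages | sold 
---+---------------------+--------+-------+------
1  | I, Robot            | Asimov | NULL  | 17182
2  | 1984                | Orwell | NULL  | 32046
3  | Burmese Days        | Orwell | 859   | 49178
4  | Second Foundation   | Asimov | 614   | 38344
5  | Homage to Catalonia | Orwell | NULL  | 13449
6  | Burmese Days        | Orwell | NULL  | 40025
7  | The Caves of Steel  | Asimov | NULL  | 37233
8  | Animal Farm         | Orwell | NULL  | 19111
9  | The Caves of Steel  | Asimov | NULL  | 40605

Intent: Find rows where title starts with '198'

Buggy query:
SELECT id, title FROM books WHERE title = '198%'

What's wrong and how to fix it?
Bug: Wildcards only work with LIKE; '=' treats '%' as a literal character

Fix: Use LIKE for wildcard pattern matching

Corrected query:
SELECT id, title FROM books WHERE title LIKE '198%'

Result:
id | title
---+------
2  | 1984 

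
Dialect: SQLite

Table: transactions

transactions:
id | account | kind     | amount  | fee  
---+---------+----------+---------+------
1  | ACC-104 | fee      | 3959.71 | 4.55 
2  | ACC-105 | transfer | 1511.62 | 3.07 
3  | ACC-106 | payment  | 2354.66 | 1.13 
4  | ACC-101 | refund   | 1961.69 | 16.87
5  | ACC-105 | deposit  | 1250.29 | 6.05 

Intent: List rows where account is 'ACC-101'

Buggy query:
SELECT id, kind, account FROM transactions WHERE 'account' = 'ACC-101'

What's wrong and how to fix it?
Bug: 'account' in single quotes is a string literal, not the column; the comparison is literal-vs-literal and never true

Fix: Reference the column as account without single quotes

Corrected query:
SELECT id, kind, account FROM transactions WHERE account = 'ACC-101'

Result:
id | kind   | account
---+--------+--------
4  | refund | ACC-101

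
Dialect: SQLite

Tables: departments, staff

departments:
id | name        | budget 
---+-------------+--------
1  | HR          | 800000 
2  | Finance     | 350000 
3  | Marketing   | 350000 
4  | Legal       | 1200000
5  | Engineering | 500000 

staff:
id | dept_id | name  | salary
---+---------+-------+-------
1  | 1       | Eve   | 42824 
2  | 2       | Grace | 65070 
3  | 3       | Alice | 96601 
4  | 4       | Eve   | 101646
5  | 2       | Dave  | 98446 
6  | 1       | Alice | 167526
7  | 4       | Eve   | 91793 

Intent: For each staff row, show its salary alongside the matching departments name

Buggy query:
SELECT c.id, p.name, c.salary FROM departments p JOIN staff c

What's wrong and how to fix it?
Bug: JOIN with no ON clause produces a cartesian product; every staff row pairs with every departments row

Fix: Specify the join condition linking the foreign key to the parent id

Corrected query:
SELECT c.id, p.name, c.salary FROM departments p JOIN staff c ON c.dept_id = p.id

Result:
id | name      | salary
---+-----------+-------
1  | HR        | 42824 
2  | Finance   | 65070 
3  | Marketing | 96601 
4  | Legal     | 101646
5  | Finance   | 98446 
6  | HR        | 167526
7  | Legal     | 91793 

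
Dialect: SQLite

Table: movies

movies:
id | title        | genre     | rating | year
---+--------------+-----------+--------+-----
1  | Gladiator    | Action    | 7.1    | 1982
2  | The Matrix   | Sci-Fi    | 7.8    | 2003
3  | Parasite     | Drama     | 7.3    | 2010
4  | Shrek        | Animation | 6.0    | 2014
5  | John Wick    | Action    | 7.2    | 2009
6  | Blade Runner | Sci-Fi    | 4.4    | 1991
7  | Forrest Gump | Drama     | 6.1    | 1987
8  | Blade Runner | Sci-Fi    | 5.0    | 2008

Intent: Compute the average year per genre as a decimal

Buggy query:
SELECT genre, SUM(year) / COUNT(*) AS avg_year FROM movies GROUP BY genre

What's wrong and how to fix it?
Bug: SUM(year) and COUNT(*) are both integers; the division truncates the fractional part

Fix: Multiply by 1.0 (or CAST to REAL) to force floating-point division

Corrected query:
SELECT genre, SUM(year) * 1.0 / COUNT(*) AS avg_year FROM movies GROUP BY genre

Result:
genre     | avg_year   
----------+------------
Action    | 1995.5     
Animation | 2014       
Drama     | 1998.5     
Sci-Fi    | 2000.666667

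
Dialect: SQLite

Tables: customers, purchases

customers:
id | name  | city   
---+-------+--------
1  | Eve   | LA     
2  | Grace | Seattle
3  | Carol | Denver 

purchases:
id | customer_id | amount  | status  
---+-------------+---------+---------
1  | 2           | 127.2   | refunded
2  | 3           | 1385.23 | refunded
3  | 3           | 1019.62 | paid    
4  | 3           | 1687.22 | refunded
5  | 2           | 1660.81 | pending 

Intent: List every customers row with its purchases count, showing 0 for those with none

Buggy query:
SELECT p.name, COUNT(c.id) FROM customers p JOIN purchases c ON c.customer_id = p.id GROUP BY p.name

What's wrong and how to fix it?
Bug: INNER JOIN drops customers rows that have no matching purchases rows

Fix: Use LEFT JOIN so parents without children still appear (COUNT(c.id) gives 0)

Corrected query:
SELECT p.name, COUNT(c.id) FROM customers p LEFT JOIN purchases c ON c.customer_id = p.id GROUP BY p.name

Result:
name  | COUNT(c.id)
------+------------
Carol | 3          
Eve   | 0          
Grace | 2          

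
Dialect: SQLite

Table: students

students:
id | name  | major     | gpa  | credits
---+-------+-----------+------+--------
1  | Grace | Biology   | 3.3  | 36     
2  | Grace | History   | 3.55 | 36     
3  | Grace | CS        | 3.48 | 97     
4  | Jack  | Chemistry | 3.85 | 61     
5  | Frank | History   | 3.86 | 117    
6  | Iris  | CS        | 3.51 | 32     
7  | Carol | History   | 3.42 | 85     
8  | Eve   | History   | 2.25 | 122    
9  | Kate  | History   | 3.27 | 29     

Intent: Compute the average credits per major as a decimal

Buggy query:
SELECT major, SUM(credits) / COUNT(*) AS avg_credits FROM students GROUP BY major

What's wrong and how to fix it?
Bug: Both operands are integers, so '/' performs integer division and truncates

Fix: Cast one side to REAL so the division keeps the fractional part

Corrected query:
SELECT major, SUM(credits) * 1.0 / COUNT(*) AS avg_credits FROM students GROUP BY major

Result:
major     | avg_credits
----------+------------
Biology   | 36         
CS        | 64.5       
Chemistry | 61         
History   | 77.8       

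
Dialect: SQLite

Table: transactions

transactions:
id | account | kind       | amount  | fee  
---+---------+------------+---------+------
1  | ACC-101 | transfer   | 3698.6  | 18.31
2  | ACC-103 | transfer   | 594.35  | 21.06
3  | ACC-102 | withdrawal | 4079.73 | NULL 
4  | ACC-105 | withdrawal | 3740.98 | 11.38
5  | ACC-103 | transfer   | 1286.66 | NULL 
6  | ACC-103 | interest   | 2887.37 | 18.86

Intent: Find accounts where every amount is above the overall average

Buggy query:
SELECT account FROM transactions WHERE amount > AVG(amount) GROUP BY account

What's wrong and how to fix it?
Bug: WHERE evaluates per row before aggregation, so AVG() is unavailable

Fix: Compute the overall average in a scalar subquery and compare each group's MIN against it in HAVING

Corrected query:
SELECT account FROM transactions GROUP BY account HAVING MIN(amount) > (SELECT AVG(amount) FROM transactions)

Result:
account
-------
ACC-101
ACC-102
ACC-105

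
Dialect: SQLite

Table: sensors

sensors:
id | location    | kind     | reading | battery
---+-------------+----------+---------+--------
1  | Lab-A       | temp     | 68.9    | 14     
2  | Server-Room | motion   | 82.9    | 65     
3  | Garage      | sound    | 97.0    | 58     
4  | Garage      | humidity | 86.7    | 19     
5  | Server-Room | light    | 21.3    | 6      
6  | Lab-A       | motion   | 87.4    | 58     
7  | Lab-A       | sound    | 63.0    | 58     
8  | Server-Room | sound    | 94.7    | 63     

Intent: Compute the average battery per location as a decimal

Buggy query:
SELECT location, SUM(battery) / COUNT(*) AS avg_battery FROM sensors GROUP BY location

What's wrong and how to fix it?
Bug: SUM(battery) and COUNT(*) are both integers; the division truncates the fractional part

Fix: Multiply by 1.0 (or CAST to REAL) to force floating-point division

Corrected query:
SELECT location, SUM(battery) * 1.0 / COUNT(*) AS avg_battery FROM sensors GROUP BY location

Result:
location    | avg_battery
------------+------------
Garage      | 38.5       
Lab-A       | 43.333333  
Server-Room | 44.666667  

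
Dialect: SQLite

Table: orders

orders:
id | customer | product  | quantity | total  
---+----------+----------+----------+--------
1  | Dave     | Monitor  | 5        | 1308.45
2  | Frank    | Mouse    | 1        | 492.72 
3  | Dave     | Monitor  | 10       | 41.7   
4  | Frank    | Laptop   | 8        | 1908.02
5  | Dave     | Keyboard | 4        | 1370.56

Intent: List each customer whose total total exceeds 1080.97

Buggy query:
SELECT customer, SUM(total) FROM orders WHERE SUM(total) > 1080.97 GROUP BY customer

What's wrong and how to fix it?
Bug: Aggregate functions cannot appear in a WHERE clause

Fix: Move the aggregate condition to a HAVING clause

Corrected query:
SELECT customer, SUM(total) FROM orders GROUP BY customer HAVING SUM(total) > 1080.97

Result:
customer | SUM(total)
---------+-----------
Dave     | 2720.71   
Frank    | 2400.74   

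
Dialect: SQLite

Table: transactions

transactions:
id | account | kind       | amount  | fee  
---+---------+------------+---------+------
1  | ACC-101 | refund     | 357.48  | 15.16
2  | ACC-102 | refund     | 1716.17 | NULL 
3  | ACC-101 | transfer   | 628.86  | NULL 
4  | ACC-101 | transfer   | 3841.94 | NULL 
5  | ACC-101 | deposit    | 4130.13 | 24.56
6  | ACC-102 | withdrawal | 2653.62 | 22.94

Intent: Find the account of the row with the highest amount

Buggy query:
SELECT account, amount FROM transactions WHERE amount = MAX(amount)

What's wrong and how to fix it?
Bug: WHERE is evaluated per row; an aggregate over the whole table isn't defined there

Fix: Use a subquery: WHERE amount = (SELECT MAX(amount) FROM transactions)

Corrected query:
SELECT account, amount FROM transactions WHERE amount = (SELECT MAX(amount) FROM transactions)

Result:
account | amount 
--------+--------
ACC-101 | 4130.13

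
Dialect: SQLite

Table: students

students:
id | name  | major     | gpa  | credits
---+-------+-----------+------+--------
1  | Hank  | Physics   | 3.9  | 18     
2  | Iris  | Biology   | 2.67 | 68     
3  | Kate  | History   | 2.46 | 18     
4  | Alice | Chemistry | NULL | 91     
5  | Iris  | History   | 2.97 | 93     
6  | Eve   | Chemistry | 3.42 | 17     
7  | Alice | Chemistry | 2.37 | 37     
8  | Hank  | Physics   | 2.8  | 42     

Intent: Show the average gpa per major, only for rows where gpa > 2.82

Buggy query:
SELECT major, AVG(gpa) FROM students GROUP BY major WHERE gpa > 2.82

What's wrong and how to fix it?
Bug: WHERE cannot follow GROUP BY

Fix: Place WHERE between FROM and GROUP BY

Corrected query:
SELECT major, AVG(gpa) FROM students WHERE gpa > 2.82 GROUP BY major

Result:
major     | AVG(gpa)
----------+---------
Chemistry | 3.42    
History   | 2.97    
Physics   | 3.9     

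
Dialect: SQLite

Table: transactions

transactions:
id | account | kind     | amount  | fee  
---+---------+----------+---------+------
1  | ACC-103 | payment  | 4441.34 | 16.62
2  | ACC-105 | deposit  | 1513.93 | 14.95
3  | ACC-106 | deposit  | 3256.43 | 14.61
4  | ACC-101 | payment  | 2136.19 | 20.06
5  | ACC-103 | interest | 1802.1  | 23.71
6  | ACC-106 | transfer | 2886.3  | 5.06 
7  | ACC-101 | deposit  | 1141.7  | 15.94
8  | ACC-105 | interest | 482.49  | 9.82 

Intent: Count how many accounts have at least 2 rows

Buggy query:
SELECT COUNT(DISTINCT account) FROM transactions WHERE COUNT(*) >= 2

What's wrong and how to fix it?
Bug: WHERE filters individual rows, not groups, so a group-level COUNT is invalid there

Fix: Group first with HAVING COUNT(*) >= 2, then COUNT the resulting groups

Corrected query:
SELECT COUNT(*) FROM (SELECT account FROM transactions GROUP BY account HAVING COUNT(*) >= 2)

Result:
COUNT(*)
--------
4       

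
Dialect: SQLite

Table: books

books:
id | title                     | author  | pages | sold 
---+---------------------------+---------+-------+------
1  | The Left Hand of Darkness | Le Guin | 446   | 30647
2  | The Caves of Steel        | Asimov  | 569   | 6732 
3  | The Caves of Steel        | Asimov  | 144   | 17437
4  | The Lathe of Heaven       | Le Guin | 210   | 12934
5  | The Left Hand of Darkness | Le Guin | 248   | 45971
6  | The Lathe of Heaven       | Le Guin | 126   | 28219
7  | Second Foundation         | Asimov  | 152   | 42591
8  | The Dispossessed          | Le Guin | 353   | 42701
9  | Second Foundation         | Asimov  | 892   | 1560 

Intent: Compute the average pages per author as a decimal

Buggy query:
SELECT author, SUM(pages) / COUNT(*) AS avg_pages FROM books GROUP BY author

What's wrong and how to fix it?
Bug: Both operands are integers, so '/' performs integer division and truncates

Fix: Cast one side to REAL so the division keeps the fractional part

Corrected query:
SELECT author, SUM(pages) * 1.0 / COUNT(*) AS avg_pages FROM books GROUP BY author

Result:
author  | avg_pages
--------+----------
Asimov  | 439.25   
Le Guin | 276.6    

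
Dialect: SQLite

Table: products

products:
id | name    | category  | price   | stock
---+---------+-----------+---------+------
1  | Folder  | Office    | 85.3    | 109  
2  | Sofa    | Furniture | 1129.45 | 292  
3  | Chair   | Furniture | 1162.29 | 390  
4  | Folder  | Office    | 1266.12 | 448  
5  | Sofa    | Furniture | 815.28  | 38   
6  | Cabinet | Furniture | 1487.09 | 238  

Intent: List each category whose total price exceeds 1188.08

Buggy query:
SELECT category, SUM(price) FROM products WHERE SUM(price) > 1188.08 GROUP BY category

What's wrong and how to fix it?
Bug: WHERE runs before GROUP BY, so aggregates aren't available there

Fix: Use HAVING (which filters groups after aggregation) instead of WHERE

Corrected query:
SELECT category, SUM(price) FROM products GROUP BY category HAVING SUM(price) > 1188.08

Result:
category  | SUM(price)
----------+-----------
Furniture | 4594.11   
Office    | 1351.42   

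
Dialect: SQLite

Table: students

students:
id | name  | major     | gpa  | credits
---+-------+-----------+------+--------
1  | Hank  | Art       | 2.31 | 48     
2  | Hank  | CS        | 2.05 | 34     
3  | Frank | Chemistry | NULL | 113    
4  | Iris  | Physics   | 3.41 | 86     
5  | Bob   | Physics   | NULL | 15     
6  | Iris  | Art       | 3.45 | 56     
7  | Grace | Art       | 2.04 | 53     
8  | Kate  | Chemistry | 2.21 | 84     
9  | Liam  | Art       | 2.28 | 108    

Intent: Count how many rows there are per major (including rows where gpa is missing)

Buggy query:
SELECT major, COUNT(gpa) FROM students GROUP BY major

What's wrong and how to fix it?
Bug: COUNT(gpa) skips NULLs, so groups with missing gpa are undercounted

Fix: Use COUNT(*) to count all rows regardless of NULL

Corrected query:
SELECT major, COUNT(*) FROM students GROUP BY major

Result:
major     | COUNT(*)
----------+---------
Art       | 4       
CS        | 1       
Chemistry | 2       
Physics   | 2       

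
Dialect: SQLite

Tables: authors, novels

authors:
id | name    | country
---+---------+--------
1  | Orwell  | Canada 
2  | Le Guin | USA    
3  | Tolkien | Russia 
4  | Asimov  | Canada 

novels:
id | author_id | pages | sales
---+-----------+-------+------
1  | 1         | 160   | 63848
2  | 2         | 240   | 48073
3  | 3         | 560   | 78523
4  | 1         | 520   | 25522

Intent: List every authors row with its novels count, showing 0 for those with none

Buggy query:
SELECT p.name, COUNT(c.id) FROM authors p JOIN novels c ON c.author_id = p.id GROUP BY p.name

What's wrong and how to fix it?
Bug: An inner join excludes parents with zero children

Fix: Switch to LEFT JOIN to retain unmatched parent rows

Corrected query:
SELECT p.name, COUNT(c.id) FROM authors p LEFT JOIN novels c ON c.author_id = p.id GROUP BY p.name

Result:
name    | COUNT(c.id)
--------+------------
Asimov  | 0          
Le Guin | 1          
Orwell  | 2          
Tolkien | 1          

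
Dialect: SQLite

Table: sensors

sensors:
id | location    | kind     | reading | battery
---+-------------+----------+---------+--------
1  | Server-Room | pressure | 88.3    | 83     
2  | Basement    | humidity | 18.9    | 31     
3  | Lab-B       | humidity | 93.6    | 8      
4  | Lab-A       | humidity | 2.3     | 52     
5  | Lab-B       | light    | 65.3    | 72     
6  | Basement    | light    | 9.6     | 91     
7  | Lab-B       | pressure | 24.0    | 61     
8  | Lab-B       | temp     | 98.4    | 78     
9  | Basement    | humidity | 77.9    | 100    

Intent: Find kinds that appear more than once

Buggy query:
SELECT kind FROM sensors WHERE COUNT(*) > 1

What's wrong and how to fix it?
Bug: COUNT(*) is an aggregate and cannot be used in WHERE

Fix: Group first, then use HAVING for the count condition

Corrected query:
SELECT kind FROM sensors GROUP BY kind HAVING COUNT(*) > 1

Result:
kind    
--------
humidity
light   
pressure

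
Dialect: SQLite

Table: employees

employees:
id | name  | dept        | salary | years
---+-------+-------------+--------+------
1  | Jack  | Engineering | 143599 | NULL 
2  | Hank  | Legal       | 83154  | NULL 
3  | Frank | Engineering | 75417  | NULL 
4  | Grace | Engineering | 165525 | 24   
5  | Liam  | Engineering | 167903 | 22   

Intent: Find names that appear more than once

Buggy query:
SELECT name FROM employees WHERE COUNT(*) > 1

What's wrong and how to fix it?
Bug: WHERE can't reference COUNT(*); aggregates are computed after WHERE

Fix: GROUP BY name, then filter groups with HAVING COUNT(*) > 1

Corrected query:
SELECT name FROM employees GROUP BY name HAVING COUNT(*) > 1

Result:
(no rows)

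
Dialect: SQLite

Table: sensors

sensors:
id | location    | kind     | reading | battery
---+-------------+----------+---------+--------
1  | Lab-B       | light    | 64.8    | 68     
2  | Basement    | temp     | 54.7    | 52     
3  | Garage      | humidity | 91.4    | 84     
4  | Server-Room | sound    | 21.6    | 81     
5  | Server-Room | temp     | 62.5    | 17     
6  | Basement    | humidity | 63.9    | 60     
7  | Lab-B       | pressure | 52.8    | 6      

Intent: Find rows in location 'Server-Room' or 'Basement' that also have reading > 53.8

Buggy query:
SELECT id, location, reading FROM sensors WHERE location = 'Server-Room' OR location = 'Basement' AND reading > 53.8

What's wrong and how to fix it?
Bug: Without parentheses, AND is evaluated before OR, so the reading filter only applies to the 'Basement' branch

Fix: Add parentheses around the OR so the AND applies to both alternatives

Corrected query:
SELECT id, location, reading FROM sensors WHERE (location = 'Server-Room' OR location = 'Basement') AND reading > 53.8

Result:
id | location    | reading
---+-------------+--------
2  | Basement    | 54.7   
5  | Server-Room | 62.5   
6  | Basement    | 63.9   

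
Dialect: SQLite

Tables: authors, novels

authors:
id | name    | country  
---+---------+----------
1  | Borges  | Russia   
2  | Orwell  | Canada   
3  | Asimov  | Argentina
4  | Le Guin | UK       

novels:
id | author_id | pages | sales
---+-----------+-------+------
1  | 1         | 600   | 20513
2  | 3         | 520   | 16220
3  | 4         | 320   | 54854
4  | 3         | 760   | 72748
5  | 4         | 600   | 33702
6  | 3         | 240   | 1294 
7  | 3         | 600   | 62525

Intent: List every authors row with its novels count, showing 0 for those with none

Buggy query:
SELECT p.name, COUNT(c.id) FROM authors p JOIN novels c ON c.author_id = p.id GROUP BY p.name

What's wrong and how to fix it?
Bug: INNER JOIN drops authors rows that have no matching novels rows

Fix: Use LEFT JOIN so parents without children still appear (COUNT(c.id) gives 0)

Corrected query:
SELECT p.name, COUNT(c.id) FROM authors p LEFT JOIN novels c ON c.author_id = p.id GROUP BY p.name

Result:
name    | COUNT(c.id)
--------+------------
Asimov  | 4          
Borges  | 1          
Le Guin | 2          
Orwell  | 0          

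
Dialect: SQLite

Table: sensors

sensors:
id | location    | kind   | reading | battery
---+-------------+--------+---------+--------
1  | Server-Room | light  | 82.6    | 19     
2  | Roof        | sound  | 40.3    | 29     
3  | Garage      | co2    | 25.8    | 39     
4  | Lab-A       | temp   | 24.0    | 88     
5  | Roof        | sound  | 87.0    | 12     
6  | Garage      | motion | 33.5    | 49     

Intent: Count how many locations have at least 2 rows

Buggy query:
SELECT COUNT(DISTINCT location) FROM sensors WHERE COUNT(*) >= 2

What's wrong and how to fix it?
Bug: WHERE filters individual rows, not groups, so a group-level COUNT is invalid there

Fix: Group first with HAVING COUNT(*) >= 2, then COUNT the resulting groups

Corrected query:
SELECT COUNT(*) FROM (SELECT location FROM sensors GROUP BY location HAVING COUNT(*) >= 2)

Result:
COUNT(*)
--------
2       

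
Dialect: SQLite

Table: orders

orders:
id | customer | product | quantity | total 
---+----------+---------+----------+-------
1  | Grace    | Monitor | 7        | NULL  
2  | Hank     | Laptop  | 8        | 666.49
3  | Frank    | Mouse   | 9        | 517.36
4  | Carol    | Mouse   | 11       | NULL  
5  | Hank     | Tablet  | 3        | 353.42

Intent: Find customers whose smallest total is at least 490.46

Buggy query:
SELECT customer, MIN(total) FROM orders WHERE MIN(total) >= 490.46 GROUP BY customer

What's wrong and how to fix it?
Bug: Aggregates like MIN are computed per group after WHERE runs

Fix: Use HAVING for the per-group MIN condition

Corrected query:
SELECT customer, MIN(total) FROM orders GROUP BY customer HAVING MIN(total) >= 490.46

Result:
customer | MIN(total)
---------+-----------
Frank    | 517.36    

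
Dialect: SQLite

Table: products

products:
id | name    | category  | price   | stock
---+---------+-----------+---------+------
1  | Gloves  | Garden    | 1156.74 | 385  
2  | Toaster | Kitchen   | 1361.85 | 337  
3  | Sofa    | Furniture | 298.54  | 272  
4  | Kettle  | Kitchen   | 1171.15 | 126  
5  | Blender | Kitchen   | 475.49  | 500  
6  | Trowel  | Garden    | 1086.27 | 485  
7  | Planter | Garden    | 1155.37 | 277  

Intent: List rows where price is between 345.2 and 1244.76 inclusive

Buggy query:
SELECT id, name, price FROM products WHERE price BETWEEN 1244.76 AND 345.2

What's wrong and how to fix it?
Bug: BETWEEN expects the lower bound first; with 1244.76 AND 345.2 the range is empty

Fix: Swap the bounds so the smaller value comes first

Corrected query:
SELECT id, name, price FROM products WHERE price BETWEEN 345.2 AND 1244.76

Result:
id | name    | price  
---+---------+--------
1  | Gloves  | 1156.74
4  | Kettle  | 1171.15
5  | Blender | 475.49 
6  | Trowel  | 1086.27
7  | Planter | 1155.37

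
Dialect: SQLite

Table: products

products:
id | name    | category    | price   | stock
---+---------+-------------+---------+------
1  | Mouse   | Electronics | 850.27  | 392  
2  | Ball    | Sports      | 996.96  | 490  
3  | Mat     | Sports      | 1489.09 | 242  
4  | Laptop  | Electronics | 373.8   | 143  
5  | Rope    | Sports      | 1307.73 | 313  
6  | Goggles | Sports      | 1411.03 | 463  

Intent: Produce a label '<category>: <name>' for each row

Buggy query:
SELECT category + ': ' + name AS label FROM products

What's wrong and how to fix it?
Bug: SQLite uses || for string concatenation; + coerces text to numbers (yielding 0)

Fix: Use the || operator for string concatenation

Corrected query:
SELECT category || ': ' || name AS label FROM products

Result:
label              
-------------------
Electronics: Mouse 
Sports: Ball       
Sports: Mat        
Electronics: Laptop
Sports: Rope       
Sports: Goggles    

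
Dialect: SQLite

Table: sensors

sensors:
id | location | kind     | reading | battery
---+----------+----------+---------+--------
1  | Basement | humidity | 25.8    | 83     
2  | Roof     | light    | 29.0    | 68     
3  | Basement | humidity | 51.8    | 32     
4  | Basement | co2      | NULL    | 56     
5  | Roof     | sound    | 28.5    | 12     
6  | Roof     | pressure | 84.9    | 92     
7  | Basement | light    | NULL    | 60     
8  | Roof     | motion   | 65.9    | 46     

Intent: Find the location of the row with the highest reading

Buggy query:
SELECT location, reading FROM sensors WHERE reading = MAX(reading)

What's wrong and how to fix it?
Bug: WHERE is evaluated per row; an aggregate over the whole table isn't defined there

Fix: Use a subquery: WHERE reading = (SELECT MAX(reading) FROM sensors)

Corrected query:
SELECT location, reading FROM sensors WHERE reading = (SELECT MAX(reading) FROM sensors)

Result:
location | reading
---------+--------
Roof     | 84.9   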